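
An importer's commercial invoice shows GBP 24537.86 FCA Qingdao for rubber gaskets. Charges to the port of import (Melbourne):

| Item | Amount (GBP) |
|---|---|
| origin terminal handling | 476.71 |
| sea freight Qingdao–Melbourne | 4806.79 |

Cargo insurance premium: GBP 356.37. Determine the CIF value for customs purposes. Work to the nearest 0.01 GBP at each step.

CIF value: GBP 30177.73

CIF = FCA price + pre-shipment costs + freight + insurance
CIF = 24537.86 + 476.71 + 4806.79 + 356.37 = 30177.73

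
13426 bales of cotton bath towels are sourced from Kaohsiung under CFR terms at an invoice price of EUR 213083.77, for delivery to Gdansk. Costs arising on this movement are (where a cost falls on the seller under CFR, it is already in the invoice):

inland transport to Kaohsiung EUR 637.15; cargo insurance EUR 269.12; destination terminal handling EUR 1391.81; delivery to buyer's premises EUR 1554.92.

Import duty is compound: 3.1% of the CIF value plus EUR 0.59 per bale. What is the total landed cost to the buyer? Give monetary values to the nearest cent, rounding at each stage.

Total landed cost: EUR 230834.90

CFR: the seller pays costs through ocean freight to the destination port, but not insurance.
Already in the invoice (seller's account under CFR): inland to port — exclude.
CIF value = CFR price + insurance = 213083.77 + 269.12 = 213352.89
Ad valorem component: 213352.89 × 3.1% = 6613.94
Specific component: 13426 × 0.59 = 7921.34
Import duty = 6613.94 + 7921.34 = 14535.28
Buyer bears: insurance 269.12 + destination terminal 1391.81 + delivery 1554.92 + duty 14535.28 = 17751.13
Landed cost = invoice 213083.77 + 17751.13 = 230834.90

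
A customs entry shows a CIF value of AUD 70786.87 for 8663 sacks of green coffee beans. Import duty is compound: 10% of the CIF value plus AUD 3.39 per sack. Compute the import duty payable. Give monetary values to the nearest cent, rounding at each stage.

Ad valorem component: 70786.87 × 10% = 7078.69
Specific component: 8663 × 3.39 = 29367.57
Import duty = 7078.69 + 29367.57 = 36446.26

Import duty: AUD 36446.26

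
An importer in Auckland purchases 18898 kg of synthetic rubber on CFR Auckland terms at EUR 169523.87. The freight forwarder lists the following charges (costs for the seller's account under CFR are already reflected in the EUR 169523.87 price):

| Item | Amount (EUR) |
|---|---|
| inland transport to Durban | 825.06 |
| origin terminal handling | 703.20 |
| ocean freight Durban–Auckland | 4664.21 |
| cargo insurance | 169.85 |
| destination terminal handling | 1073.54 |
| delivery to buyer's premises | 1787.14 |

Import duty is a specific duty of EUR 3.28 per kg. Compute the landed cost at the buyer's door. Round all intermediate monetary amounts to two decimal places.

CFR: the seller pays costs through ocean freight to the destination port, but not insurance.
Already in the invoice (seller's account under CFR): inland to port, origin terminal, freight — exclude.
CIF value = CFR price + insurance = 169523.87 + 169.85 = 169693.72
Import duty = 18898 × 3.28 = 61985.44
Buyer bears: insurance 169.85 + destination terminal 1073.54 + delivery 1787.14 + duty 61985.44 = 65015.97
Landed cost = invoice 169523.87 + 65015.97 = 234539.84

Total landed cost: EUR 234539.84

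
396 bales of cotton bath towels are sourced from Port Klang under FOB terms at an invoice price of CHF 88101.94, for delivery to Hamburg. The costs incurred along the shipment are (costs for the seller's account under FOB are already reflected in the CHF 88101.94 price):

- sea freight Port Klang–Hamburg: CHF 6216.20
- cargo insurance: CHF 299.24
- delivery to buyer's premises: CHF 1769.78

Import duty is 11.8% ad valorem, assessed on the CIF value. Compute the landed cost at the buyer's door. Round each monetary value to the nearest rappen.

FOB: the seller bears costs until goods are on board at the origin port; the buyer bears freight, insurance and all costs thereafter.
CIF value = FOB price + freight + insurance = 88101.94 + 6216.20 + 299.24 = 94617.38
Import duty = 94617.38 × 11.8% = 11164.85
Buyer bears: freight 6216.20 + insurance 299.24 + delivery 1769.78 + duty 11164.85 = 19450.07
Landed cost = invoice 88101.94 + 19450.07 = 107552.01

Total landed cost: CHF 107552.01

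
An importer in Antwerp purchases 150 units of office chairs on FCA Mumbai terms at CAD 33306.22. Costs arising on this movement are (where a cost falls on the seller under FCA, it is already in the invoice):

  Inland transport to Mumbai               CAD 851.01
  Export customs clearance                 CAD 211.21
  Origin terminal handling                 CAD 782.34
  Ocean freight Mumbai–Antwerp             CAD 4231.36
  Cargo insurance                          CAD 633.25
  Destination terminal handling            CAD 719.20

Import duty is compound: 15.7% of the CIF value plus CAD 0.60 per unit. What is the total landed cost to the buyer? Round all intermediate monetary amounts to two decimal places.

Total landed cost: CAD 45878.02

FCA: the seller delivers export-cleared goods to the carrier; the buyer bears costs from that point.
Already in the invoice (seller's account under FCA): inland to port, export clearance — exclude.
CIF value = FCA price + origin terminal + freight + insurance = 33306.22 + 782.34 + 4231.36 + 633.25 = 38953.17
Ad valorem component: 38953.17 × 15.7% = 6115.65
Specific component: 150 × 0.60 = 90.00
Import duty = 6115.65 + 90.00 = 6205.65
Buyer bears: origin terminal 782.34 + freight 4231.36 + insurance 633.25 + destination terminal 719.20 + duty 6205.65 = 12571.80
Landed cost = invoice 33306.22 + 12571.80 = 45878.02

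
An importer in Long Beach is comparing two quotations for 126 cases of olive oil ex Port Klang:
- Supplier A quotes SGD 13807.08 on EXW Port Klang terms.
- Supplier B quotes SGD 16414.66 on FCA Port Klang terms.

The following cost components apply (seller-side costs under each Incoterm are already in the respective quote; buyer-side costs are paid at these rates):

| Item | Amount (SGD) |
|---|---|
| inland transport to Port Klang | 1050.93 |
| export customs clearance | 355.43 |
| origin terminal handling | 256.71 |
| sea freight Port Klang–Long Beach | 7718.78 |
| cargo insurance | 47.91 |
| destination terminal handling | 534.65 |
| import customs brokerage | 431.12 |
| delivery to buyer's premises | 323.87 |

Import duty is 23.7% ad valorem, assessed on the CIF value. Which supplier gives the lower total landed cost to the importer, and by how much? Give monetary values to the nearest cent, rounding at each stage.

Supplier A (EXW):
CIF value = EXW price + inland to port + export clearance + origin terminal + freight + insurance = 13807.08 + 1050.93 + 355.43 + 256.71 + 7718.78 + 47.91 = 23236.84
Import duty = 23236.84 × 23.7% = 5507.13
Buyer bears (A): 1050.93 + 355.43 + 256.71 + 7718.78 + 47.91 + 534.65 + 431.12 + 323.87 = 10719.40
Landed cost (A) = invoice 13807.08 + 10719.40 + duty 5507.13 = 30033.61
Supplier B (FCA):
CIF value = FCA price + origin terminal + freight + insurance = 16414.66 + 256.71 + 7718.78 + 47.91 = 24438.06
Import duty = 24438.06 × 23.7% = 5791.82
Buyer bears (B): 256.71 + 7718.78 + 47.91 + 534.65 + 431.12 + 323.87 = 9313.04
Landed cost (B) = invoice 16414.66 + 9313.04 + duty 5791.82 = 31519.52
Difference = |30033.61 − 31519.52| = 1485.91

Supplier A is cheaper by SGD 1485.91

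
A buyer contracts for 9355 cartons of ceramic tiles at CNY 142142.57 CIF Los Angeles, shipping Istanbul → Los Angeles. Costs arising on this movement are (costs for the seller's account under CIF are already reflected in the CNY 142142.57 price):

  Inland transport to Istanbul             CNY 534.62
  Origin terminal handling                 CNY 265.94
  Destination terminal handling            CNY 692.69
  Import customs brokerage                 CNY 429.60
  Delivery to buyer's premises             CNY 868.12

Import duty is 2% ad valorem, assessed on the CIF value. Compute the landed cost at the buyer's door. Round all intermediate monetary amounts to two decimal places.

CIF: the seller pays costs through ocean freight and marine insurance to the destination port.
Already in the invoice (seller's account under CIF): inland to port, origin terminal — exclude.
The CIF price already equals the CIF value: 142142.57
Import duty = 142142.57 × 2% = 2842.85
Buyer bears: destination terminal 692.69 + brokerage 429.60 + delivery 868.12 + duty 2842.85 = 4833.26
Landed cost = invoice 142142.57 + 4833.26 = 146975.83

Total landed cost: CNY 146975.83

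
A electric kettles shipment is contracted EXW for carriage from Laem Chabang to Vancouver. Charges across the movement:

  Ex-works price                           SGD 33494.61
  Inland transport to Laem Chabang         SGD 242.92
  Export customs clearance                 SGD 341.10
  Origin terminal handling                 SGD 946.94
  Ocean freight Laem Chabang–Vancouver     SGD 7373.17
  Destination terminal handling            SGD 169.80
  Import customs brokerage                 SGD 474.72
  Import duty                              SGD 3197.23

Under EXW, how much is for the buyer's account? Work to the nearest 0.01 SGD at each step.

Buyer's account: SGD 12745.88

EXW: the seller makes goods available at their premises; the buyer bears all onward costs.
Seller's account: goods 33494.61 = 33494.61
Buyer's account: inland to port 242.92 + export clearance 341.10 + origin terminal 946.94 + freight 7373.17 + destination terminal 169.80 + brokerage 474.72 + duty 3197.23 = 12745.88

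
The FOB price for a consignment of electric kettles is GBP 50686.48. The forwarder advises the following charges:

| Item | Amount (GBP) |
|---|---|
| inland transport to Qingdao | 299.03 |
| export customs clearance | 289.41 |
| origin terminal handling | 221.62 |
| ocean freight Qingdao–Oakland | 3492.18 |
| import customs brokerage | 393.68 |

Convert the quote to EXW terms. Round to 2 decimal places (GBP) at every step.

EXW price: GBP 49876.42

Not relevant to the conversion: freight, brokerage — on the buyer under both terms; not part of either seller's price.
From FOB to EXW, the seller no longer bears: inland to port, export clearance, origin terminal.
EXW price = 50686.48 − 299.03 − 289.41 − 221.62 = 49876.42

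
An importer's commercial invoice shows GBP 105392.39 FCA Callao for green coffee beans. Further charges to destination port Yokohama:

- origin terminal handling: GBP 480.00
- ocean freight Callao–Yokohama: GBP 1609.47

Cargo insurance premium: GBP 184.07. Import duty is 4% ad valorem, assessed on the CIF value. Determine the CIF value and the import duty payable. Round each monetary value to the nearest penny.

CIF value: GBP 107665.93; import duty: GBP 4306.64

CIF = FCA price + pre-shipment costs + freight + insurance
CIF = 105392.39 + 480.00 + 1609.47 + 184.07 = 107665.93
Import duty = 107665.93 × 4% = 4306.64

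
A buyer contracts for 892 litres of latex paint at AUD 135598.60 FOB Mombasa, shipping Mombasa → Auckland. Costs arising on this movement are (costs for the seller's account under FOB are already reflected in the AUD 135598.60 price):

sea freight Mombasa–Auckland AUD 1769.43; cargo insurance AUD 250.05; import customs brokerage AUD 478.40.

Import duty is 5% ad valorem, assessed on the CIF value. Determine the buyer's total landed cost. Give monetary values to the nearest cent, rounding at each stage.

FOB: the seller bears costs until goods are on board at the origin port; the buyer bears freight, insurance and all costs thereafter.
CIF value = FOB price + freight + insurance = 135598.60 + 1769.43 + 250.05 = 137618.08
Import duty = 137618.08 × 5% = 6880.90
Buyer bears: freight 1769.43 + insurance 250.05 + brokerage 478.40 + duty 6880.90 = 9378.78
Landed cost = invoice 135598.60 + 9378.78 = 144977.38

Total landed cost: AUD 144977.38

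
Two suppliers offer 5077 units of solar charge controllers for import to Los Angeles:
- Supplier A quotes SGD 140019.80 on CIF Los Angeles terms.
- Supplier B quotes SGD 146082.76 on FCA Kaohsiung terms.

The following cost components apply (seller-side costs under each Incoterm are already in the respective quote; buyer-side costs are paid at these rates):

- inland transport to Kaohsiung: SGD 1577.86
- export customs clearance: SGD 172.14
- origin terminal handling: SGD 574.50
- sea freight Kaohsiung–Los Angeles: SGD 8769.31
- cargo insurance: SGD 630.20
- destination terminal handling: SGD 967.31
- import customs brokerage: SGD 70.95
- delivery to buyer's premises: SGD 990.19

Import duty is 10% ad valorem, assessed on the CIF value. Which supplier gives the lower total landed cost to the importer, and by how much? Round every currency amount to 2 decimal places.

Supplier A (CIF):
The CIF price already equals the CIF value: 140019.80
Import duty = 140019.80 × 10% = 14001.98
Buyer bears (A): 967.31 + 70.95 + 990.19 = 2028.45
Landed cost (A) = invoice 140019.80 + 2028.45 + duty 14001.98 = 156050.23
Supplier B (FCA):
CIF value = FCA price + origin terminal + freight + insurance = 146082.76 + 574.50 + 8769.31 + 630.20 = 156056.77
Import duty = 156056.77 × 10% = 15605.68
Buyer bears (B): 574.50 + 8769.31 + 630.20 + 967.31 + 70.95 + 990.19 = 12002.46
Landed cost (B) = invoice 146082.76 + 12002.46 + duty 15605.68 = 173690.90
Difference = |156050.23 − 173690.90| = 17640.67

Supplier A is cheaper by SGD 17640.67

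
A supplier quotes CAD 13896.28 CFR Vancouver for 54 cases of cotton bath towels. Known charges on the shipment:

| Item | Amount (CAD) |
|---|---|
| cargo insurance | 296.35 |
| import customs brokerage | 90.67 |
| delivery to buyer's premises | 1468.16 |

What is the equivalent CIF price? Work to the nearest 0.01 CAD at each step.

CIF price: CAD 14192.63

Not relevant to the conversion: brokerage, delivery — on the buyer under both terms; not part of either seller's price.
From CFR to CIF, the seller additionally bears: insurance.
CIF price = 13896.28 + 296.35 = 14192.63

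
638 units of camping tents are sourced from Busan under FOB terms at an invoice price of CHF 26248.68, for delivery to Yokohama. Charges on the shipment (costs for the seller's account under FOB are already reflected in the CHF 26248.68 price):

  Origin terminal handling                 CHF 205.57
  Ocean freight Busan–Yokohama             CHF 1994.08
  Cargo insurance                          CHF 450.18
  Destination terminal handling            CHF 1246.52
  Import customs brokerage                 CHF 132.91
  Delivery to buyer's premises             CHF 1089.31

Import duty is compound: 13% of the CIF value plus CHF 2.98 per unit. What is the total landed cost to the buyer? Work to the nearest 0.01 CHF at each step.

Total landed cost: CHF 36793.00

FOB: the seller bears costs until goods are on board at the origin port; the buyer bears freight, insurance and all costs thereafter.
Already in the invoice (seller's account under FOB): origin terminal — exclude.
CIF value = FOB price + freight + insurance = 26248.68 + 1994.08 + 450.18 = 28692.94
Ad valorem component: 28692.94 × 13% = 3730.08
Specific component: 638 × 2.98 = 1901.24
Import duty = 3730.08 + 1901.24 = 5631.32
Buyer bears: freight 1994.08 + insurance 450.18 + destination terminal 1246.52 + brokerage 132.91 + delivery 1089.31 + duty 5631.32 = 10544.32
Landed cost = invoice 26248.68 + 10544.32 = 36793.00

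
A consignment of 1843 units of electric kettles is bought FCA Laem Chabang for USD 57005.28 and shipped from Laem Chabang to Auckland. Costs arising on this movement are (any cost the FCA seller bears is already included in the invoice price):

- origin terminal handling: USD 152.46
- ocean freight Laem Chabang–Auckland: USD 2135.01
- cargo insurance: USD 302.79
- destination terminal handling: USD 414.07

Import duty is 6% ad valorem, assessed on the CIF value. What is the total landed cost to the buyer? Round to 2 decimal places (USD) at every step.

FCA: the seller delivers export-cleared goods to the carrier; the buyer bears costs from that point.
CIF value = FCA price + origin terminal + freight + insurance = 57005.28 + 152.46 + 2135.01 + 302.79 = 59595.54
Import duty = 59595.54 × 6% = 3575.73
Buyer bears: origin terminal 152.46 + freight 2135.01 + insurance 302.79 + destination terminal 414.07 + duty 3575.73 = 6580.06
Landed cost = invoice 57005.28 + 6580.06 = 63585.34

Total landed cost: USD 63585.34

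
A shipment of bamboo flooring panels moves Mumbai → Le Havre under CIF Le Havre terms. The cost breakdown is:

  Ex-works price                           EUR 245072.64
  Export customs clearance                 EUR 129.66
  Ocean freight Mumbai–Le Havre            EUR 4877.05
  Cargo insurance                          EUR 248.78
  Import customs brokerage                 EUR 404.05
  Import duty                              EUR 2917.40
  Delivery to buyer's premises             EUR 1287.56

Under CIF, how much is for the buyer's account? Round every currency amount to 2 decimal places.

CIF: the seller pays costs through ocean freight and marine insurance to the destination port.
Seller's account: goods 245072.64 + export clearance 129.66 + freight 4877.05 + insurance 248.78 = 250328.13
Buyer's account: brokerage 404.05 + duty 2917.40 + delivery 1287.56 = 4609.01

Buyer's account: EUR 4609.01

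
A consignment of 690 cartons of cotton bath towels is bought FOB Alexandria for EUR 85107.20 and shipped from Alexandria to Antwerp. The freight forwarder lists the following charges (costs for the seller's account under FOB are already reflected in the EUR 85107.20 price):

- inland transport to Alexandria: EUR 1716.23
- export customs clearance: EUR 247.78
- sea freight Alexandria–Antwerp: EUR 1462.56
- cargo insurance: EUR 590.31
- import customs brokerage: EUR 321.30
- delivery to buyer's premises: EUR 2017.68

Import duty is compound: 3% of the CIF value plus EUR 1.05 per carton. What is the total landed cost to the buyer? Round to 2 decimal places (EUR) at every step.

Total landed cost: EUR 92838.35

FOB: the seller bears costs until goods are on board at the origin port; the buyer bears freight, insurance and all costs thereafter.
Already in the invoice (seller's account under FOB): inland to port, export clearance — exclude.
CIF value = FOB price + freight + insurance = 85107.20 + 1462.56 + 590.31 = 87160.07
Ad valorem component: 87160.07 × 3% = 2614.80
Specific component: 690 × 1.05 = 724.50
Import duty = 2614.80 + 724.50 = 3339.30
Buyer bears: freight 1462.56 + insurance 590.31 + brokerage 321.30 + delivery 2017.68 + duty 3339.30 = 7731.15
Landed cost = invoice 85107.20 + 7731.15 = 92838.35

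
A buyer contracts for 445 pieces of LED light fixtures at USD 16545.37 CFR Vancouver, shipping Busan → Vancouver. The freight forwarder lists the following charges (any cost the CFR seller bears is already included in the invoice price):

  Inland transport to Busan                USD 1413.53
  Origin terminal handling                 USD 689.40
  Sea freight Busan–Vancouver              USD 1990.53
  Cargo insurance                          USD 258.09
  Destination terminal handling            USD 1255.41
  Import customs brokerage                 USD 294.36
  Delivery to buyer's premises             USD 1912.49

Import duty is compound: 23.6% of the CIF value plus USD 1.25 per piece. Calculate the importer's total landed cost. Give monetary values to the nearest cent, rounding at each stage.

Total landed cost: USD 24787.59

CFR: the seller pays costs through ocean freight to the destination port, but not insurance.
Already in the invoice (seller's account under CFR): inland to port, origin terminal, freight — exclude.
CIF value = CFR price + insurance = 16545.37 + 258.09 = 16803.46
Ad valorem component: 16803.46 × 23.6% = 3965.62
Specific component: 445 × 1.25 = 556.25
Import duty = 3965.62 + 556.25 = 4521.87
Buyer bears: insurance 258.09 + destination terminal 1255.41 + brokerage 294.36 + delivery 1912.49 + duty 4521.87 = 8242.22
Landed cost = invoice 16545.37 + 8242.22 = 24787.59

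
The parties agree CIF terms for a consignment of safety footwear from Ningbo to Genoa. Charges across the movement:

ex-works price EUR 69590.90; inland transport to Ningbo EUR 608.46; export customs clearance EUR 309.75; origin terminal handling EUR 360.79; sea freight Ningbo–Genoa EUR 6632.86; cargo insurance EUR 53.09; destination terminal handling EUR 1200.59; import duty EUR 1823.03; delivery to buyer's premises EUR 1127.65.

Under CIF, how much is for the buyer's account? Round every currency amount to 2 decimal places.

Buyer's account: EUR 4151.27

CIF: the seller pays costs through ocean freight and marine insurance to the destination port.
Seller's account: goods 69590.90 + inland to port 608.46 + export clearance 309.75 + origin terminal 360.79 + freight 6632.86 + insurance 53.09 = 77555.85
Buyer's account: destination terminal 1200.59 + duty 1823.03 + delivery 1127.65 = 4151.27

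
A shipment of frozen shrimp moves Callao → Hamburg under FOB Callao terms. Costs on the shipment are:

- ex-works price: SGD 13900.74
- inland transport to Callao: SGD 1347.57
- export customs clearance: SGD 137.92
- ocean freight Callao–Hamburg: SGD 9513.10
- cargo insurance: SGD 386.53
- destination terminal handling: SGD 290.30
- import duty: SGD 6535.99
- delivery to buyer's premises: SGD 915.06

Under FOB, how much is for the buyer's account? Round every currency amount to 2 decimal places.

FOB: the seller bears costs until goods are on board at the origin port; the buyer bears freight, insurance and all costs thereafter.
Seller's account: goods 13900.74 + inland to port 1347.57 + export clearance 137.92 = 15386.23
Buyer's account: freight 9513.10 + insurance 386.53 + destination terminal 290.30 + duty 6535.99 + delivery 915.06 = 17640.98

Buyer's account: SGD 17640.98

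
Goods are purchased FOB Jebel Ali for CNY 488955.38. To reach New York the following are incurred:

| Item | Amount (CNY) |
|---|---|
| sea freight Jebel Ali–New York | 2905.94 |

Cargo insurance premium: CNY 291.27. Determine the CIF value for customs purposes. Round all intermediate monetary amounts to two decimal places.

CIF = FOB price + freight + insurance
CIF = 488955.38 + 2905.94 + 291.27 = 492152.59

CIF value: CNY 492152.59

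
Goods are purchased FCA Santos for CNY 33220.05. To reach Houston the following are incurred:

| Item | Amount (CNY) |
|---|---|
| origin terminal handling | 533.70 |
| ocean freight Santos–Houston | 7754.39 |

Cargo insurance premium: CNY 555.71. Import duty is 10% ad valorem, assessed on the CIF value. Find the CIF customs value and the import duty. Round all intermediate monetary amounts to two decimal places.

CIF = FCA price + pre-shipment costs + freight + insurance
CIF = 33220.05 + 533.70 + 7754.39 + 555.71 = 42063.85
Import duty = 42063.85 × 10% = 4206.39

CIF value: CNY 42063.85; import duty: CNY 4206.39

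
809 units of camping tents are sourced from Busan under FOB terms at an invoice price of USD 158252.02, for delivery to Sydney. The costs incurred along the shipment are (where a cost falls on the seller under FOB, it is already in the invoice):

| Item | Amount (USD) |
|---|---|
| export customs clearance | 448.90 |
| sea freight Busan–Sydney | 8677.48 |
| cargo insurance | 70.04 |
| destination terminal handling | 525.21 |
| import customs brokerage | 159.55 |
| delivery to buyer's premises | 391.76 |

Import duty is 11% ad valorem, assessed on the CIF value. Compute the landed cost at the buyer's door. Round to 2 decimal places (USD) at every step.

FOB: the seller bears costs until goods are on board at the origin port; the buyer bears freight, insurance and all costs thereafter.
Already in the invoice (seller's account under FOB): export clearance — exclude.
CIF value = FOB price + freight + insurance = 158252.02 + 8677.48 + 70.04 = 166999.54
Import duty = 166999.54 × 11% = 18369.95
Buyer bears: freight 8677.48 + insurance 70.04 + destination terminal 525.21 + brokerage 159.55 + delivery 391.76 + duty 18369.95 = 28193.99
Landed cost = invoice 158252.02 + 28193.99 = 186446.01

Total landed cost: USD 186446.01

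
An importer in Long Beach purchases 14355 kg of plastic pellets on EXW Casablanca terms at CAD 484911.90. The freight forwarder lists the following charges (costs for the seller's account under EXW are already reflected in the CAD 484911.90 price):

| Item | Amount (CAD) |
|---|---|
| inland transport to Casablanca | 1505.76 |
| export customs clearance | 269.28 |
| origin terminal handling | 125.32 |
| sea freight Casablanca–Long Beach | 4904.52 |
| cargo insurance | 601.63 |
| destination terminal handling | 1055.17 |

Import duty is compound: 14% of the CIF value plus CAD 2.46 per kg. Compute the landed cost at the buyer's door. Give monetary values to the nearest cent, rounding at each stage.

EXW: the seller makes goods available at their premises; the buyer bears all onward costs.
CIF value = EXW price + inland to port + export clearance + origin terminal + freight + insurance = 484911.90 + 1505.76 + 269.28 + 125.32 + 4904.52 + 601.63 = 492318.41
Ad valorem component: 492318.41 × 14% = 68924.58
Specific component: 14355 × 2.46 = 35313.30
Import duty = 68924.58 + 35313.30 = 104237.88
Buyer bears: inland to port 1505.76 + export clearance 269.28 + origin terminal 125.32 + freight 4904.52 + insurance 601.63 + destination terminal 1055.17 + duty 104237.88 = 112699.56
Landed cost = invoice 484911.90 + 112699.56 = 597611.46

Total landed cost: CAD 597611.46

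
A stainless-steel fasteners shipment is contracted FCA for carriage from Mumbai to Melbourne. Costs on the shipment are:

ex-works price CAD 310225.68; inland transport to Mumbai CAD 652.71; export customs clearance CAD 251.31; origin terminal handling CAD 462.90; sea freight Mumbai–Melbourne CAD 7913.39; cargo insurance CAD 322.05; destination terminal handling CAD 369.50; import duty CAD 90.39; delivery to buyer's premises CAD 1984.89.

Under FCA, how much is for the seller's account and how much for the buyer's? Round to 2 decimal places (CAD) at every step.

FCA: the seller delivers export-cleared goods to the carrier; the buyer bears costs from that point.
Seller's account: goods 310225.68 + inland to port 652.71 + export clearance 251.31 = 311129.70
Buyer's account: origin terminal 462.90 + freight 7913.39 + insurance 322.05 + destination terminal 369.50 + duty 90.39 + delivery 1984.89 = 11143.12

Seller: CAD 311129.70; buyer: CAD 11143.12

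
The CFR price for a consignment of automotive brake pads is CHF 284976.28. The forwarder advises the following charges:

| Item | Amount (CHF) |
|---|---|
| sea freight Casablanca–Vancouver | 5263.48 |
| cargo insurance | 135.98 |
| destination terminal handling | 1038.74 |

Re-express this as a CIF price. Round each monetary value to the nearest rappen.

CIF price: CHF 285112.26

Not relevant to the conversion: freight — on the seller under both CFR and CIF; already in the CFR price and stays in the CIF price. destination terminal — on the buyer under both terms; not part of either seller's price.
From CFR to CIF, the seller additionally bears: insurance.
CIF price = 284976.28 + 135.98 = 285112.26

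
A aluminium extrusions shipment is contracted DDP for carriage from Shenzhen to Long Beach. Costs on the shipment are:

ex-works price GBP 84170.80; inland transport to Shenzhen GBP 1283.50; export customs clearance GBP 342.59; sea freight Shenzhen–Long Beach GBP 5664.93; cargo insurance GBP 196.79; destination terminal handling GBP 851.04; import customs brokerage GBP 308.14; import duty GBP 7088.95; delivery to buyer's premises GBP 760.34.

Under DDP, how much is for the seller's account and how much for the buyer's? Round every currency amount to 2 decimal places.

Seller: GBP 100667.08; buyer: GBP 0.00

DDP: the seller bears all costs including import duty.
Seller's account: goods 84170.80 + inland to port 1283.50 + export clearance 342.59 + freight 5664.93 + insurance 196.79 + destination terminal 851.04 + brokerage 308.14 + duty 7088.95 + delivery 760.34 = 100667.08
Buyer's account: 0.00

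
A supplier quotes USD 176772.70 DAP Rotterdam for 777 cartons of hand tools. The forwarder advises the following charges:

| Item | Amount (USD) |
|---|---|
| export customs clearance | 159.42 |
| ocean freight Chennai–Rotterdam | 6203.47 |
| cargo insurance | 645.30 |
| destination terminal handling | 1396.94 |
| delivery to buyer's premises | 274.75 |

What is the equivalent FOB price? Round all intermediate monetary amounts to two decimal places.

Not relevant to the conversion: export clearance — on the seller under both DAP and FOB; already in the DAP price and stays in the FOB price.
From DAP to FOB, the seller no longer bears: freight, insurance, destination terminal, delivery.
FOB price = 176772.70 − 6203.47 − 645.30 − 1396.94 − 274.75 = 168252.24

FOB price: USD 168252.24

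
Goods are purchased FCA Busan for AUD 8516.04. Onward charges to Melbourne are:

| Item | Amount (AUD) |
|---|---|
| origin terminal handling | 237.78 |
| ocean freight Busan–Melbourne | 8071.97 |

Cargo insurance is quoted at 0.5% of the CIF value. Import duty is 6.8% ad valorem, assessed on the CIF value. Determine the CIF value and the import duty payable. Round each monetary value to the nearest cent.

Let C be the CIF value. C = FCA price + pre-shipment costs + freight + 0.5% × C
C − 0.5% × C = 8516.04 + 237.78 + 8071.97
0.995 × C = 16825.79
C = 16825.79 / 0.995 = 16910.34
Insurance premium = 0.5% × 16910.34 = 84.55
Import duty = 16910.34 × 6.8% = 1149.90

CIF value: AUD 16910.34; import duty: AUD 1149.90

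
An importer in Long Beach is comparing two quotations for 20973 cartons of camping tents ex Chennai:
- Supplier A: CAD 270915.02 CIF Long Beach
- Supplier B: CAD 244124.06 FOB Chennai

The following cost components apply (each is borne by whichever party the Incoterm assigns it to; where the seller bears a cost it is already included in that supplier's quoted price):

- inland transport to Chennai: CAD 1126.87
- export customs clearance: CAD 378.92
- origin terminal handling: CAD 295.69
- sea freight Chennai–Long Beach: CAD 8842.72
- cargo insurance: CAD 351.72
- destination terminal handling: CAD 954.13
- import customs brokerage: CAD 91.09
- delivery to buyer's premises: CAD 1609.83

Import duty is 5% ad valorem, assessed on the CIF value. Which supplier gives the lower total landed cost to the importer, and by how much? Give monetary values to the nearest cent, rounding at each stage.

Supplier A (CIF):
The CIF price already equals the CIF value: 270915.02
Import duty = 270915.02 × 5% = 13545.75
Buyer bears (A): 954.13 + 91.09 + 1609.83 = 2655.05
Landed cost (A) = invoice 270915.02 + 2655.05 + duty 13545.75 = 287115.82
Supplier B (FOB):
CIF value = FOB price + freight + insurance = 244124.06 + 8842.72 + 351.72 = 253318.50
Import duty = 253318.50 × 5% = 12665.93
Buyer bears (B): 8842.72 + 351.72 + 954.13 + 91.09 + 1609.83 = 11849.49
Landed cost (B) = invoice 244124.06 + 11849.49 + duty 12665.93 = 268639.48
Difference = |287115.82 − 268639.48| = 18476.34

Supplier B is cheaper by CAD 18476.34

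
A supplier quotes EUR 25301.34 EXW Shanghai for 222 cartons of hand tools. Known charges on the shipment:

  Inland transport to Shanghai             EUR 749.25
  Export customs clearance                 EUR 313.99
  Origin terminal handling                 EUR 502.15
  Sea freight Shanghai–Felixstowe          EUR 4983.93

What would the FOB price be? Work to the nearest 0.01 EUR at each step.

FOB price: EUR 26866.73

Not relevant to the conversion: freight — on the buyer under both terms; not part of either seller's price.
From EXW to FOB, the seller additionally bears: inland to port, export clearance, origin terminal.
FOB price = 25301.34 + 749.25 + 313.99 + 502.15 = 26866.73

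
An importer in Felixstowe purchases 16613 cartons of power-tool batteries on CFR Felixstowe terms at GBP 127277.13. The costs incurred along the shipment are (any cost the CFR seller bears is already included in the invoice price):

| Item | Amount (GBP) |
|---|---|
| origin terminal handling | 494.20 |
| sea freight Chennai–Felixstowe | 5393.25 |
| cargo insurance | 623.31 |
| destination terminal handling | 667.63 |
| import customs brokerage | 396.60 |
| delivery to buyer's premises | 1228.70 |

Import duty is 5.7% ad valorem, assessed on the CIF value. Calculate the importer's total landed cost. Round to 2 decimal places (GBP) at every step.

CFR: the seller pays costs through ocean freight to the destination port, but not insurance.
Already in the invoice (seller's account under CFR): origin terminal, freight — exclude.
CIF value = CFR price + insurance = 127277.13 + 623.31 = 127900.44
Import duty = 127900.44 × 5.7% = 7290.33
Buyer bears: insurance 623.31 + destination terminal 667.63 + brokerage 396.60 + delivery 1228.70 + duty 7290.33 = 10206.57
Landed cost = invoice 127277.13 + 10206.57 = 137483.70

Total landed cost: GBP 137483.70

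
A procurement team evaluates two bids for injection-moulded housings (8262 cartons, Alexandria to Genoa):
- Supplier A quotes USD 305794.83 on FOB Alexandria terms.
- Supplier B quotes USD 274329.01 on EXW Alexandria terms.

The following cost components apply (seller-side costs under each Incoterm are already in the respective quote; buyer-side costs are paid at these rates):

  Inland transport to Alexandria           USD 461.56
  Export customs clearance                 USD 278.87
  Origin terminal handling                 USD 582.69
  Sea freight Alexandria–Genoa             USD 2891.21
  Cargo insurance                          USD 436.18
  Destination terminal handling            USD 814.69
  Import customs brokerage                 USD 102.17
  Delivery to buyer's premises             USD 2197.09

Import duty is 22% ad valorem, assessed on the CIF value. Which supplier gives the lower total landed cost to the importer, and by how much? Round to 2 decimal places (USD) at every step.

Supplier B is cheaper by USD 36774.10

Supplier A (FOB):
CIF value = FOB price + freight + insurance = 305794.83 + 2891.21 + 436.18 = 309122.22
Import duty = 309122.22 × 22% = 68006.89
Buyer bears (A): 2891.21 + 436.18 + 814.69 + 102.17 + 2197.09 = 6441.34
Landed cost (A) = invoice 305794.83 + 6441.34 + duty 68006.89 = 380243.06
Supplier B (EXW):
CIF value = EXW price + inland to port + export clearance + origin terminal + freight + insurance = 274329.01 + 461.56 + 278.87 + 582.69 + 2891.21 + 436.18 = 278979.52
Import duty = 278979.52 × 22% = 61375.49
Buyer bears (B): 461.56 + 278.87 + 582.69 + 2891.21 + 436.18 + 814.69 + 102.17 + 2197.09 = 7764.46
Landed cost (B) = invoice 274329.01 + 7764.46 + duty 61375.49 = 343468.96
Difference = |380243.06 − 343468.96| = 36774.10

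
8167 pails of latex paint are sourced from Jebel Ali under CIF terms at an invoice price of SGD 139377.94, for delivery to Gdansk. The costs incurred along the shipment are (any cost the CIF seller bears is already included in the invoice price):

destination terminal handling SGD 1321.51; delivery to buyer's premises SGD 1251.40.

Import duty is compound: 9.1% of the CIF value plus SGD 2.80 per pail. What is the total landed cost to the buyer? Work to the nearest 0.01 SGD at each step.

CIF: the seller pays costs through ocean freight and marine insurance to the destination port.
The CIF price already equals the CIF value: 139377.94
Ad valorem component: 139377.94 × 9.1% = 12683.39
Specific component: 8167 × 2.80 = 22867.60
Import duty = 12683.39 + 22867.60 = 35550.99
Buyer bears: destination terminal 1321.51 + delivery 1251.40 + duty 35550.99 = 38123.90
Landed cost = invoice 139377.94 + 38123.90 = 177501.84

Total landed cost: SGD 177501.84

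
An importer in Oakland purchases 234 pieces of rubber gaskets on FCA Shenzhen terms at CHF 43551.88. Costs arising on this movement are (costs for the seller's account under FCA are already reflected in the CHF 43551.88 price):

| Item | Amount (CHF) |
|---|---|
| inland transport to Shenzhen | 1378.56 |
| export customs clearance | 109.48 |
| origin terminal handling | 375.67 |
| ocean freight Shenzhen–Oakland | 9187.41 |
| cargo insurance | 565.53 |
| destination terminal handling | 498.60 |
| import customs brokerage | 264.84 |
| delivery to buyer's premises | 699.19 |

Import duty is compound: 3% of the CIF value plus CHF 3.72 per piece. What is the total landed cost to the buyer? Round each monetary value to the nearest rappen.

FCA: the seller delivers export-cleared goods to the carrier; the buyer bears costs from that point.
Already in the invoice (seller's account under FCA): inland to port, export clearance — exclude.
CIF value = FCA price + origin terminal + freight + insurance = 43551.88 + 375.67 + 9187.41 + 565.53 = 53680.49
Ad valorem component: 53680.49 × 3% = 1610.41
Specific component: 234 × 3.72 = 870.48
Import duty = 1610.41 + 870.48 = 2480.89
Buyer bears: origin terminal 375.67 + freight 9187.41 + insurance 565.53 + destination terminal 498.60 + brokerage 264.84 + delivery 699.19 + duty 2480.89 = 14072.13
Landed cost = invoice 43551.88 + 14072.13 = 57624.01

Total landed cost: CHF 57624.01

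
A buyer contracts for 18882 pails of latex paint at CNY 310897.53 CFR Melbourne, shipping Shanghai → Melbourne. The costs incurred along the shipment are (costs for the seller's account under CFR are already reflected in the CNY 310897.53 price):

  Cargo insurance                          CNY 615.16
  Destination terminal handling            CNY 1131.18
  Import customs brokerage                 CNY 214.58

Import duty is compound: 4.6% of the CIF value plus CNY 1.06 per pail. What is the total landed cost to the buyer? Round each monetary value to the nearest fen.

CFR: the seller pays costs through ocean freight to the destination port, but not insurance.
CIF value = CFR price + insurance = 310897.53 + 615.16 = 311512.69
Ad valorem component: 311512.69 × 4.6% = 14329.58
Specific component: 18882 × 1.06 = 20014.92
Import duty = 14329.58 + 20014.92 = 34344.50
Buyer bears: insurance 615.16 + destination terminal 1131.18 + brokerage 214.58 + duty 34344.50 = 36305.42
Landed cost = invoice 310897.53 + 36305.42 = 347202.95

Total landed cost: CNY 347202.95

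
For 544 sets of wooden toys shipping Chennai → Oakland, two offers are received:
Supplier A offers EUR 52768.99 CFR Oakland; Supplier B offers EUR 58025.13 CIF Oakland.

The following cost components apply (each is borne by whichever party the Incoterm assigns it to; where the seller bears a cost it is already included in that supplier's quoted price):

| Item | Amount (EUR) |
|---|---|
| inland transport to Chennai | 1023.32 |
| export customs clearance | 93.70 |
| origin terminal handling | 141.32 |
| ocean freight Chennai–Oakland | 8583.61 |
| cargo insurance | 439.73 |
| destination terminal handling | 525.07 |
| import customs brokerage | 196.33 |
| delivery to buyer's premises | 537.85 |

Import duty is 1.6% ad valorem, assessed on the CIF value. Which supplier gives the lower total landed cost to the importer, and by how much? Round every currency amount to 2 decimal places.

Supplier A is cheaper by EUR 4893.47

Supplier A (CFR):
CIF value = CFR price + insurance = 52768.99 + 439.73 = 53208.72
Import duty = 53208.72 × 1.6% = 851.34
Buyer bears (A): 439.73 + 525.07 + 196.33 + 537.85 = 1698.98
Landed cost (A) = invoice 52768.99 + 1698.98 + duty 851.34 = 55319.31
Supplier B (CIF):
The CIF price already equals the CIF value: 58025.13
Import duty = 58025.13 × 1.6% = 928.40
Buyer bears (B): 525.07 + 196.33 + 537.85 = 1259.25
Landed cost (B) = invoice 58025.13 + 1259.25 + duty 928.40 = 60212.78
Difference = |55319.31 − 60212.78| = 4893.47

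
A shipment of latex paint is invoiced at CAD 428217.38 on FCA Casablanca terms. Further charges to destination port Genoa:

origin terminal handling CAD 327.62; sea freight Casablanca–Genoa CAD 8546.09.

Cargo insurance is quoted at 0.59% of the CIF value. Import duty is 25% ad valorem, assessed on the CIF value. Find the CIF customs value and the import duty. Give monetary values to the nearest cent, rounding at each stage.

CIF value: CAD 439685.23; import duty: CAD 109921.31

Let C be the CIF value. C = FCA price + pre-shipment costs + freight + 0.59% × C
C − 0.59% × C = 428217.38 + 327.62 + 8546.09
0.9941 × C = 437091.09
C = 437091.09 / 0.9941 = 439685.23
Insurance premium = 0.59% × 439685.23 = 2594.14
Import duty = 439685.23 × 25% = 109921.31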